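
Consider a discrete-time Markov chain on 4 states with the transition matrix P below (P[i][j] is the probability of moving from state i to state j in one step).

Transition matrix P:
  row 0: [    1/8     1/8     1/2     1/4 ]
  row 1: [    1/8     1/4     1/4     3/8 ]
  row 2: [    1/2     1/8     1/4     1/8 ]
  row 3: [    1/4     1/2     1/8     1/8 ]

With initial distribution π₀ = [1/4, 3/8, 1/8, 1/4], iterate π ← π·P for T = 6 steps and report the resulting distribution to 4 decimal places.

t=0: π = [0.2500, 0.3750, 0.1250, 0.2500]
t=1: π = [0.2031, 0.2656, 0.2813, 0.2500]
t=2: π = [0.2617, 0.2520, 0.2695, 0.2168]
t=3: π = [0.2532, 0.2378, 0.2883, 0.2207]
t=4: π = [0.2607, 0.2375, 0.2857, 0.2161]
t=5: π = [0.2592, 0.2357, 0.2882, 0.2170]
t=6: π = [0.2602, 0.2358, 0.2877, 0.2163]

π = [0.2602, 0.2358, 0.2877, 0.2163]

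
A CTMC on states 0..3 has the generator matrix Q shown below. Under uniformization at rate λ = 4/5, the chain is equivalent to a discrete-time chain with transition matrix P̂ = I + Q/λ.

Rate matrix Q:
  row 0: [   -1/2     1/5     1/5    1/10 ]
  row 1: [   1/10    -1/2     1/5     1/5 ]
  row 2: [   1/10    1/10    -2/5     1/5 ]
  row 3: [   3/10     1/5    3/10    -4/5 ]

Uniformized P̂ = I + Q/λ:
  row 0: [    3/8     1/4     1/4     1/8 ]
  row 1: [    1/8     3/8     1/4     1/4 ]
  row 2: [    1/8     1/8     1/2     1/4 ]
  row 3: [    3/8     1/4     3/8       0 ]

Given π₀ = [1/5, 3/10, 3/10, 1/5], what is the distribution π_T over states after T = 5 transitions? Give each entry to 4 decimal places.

π = [0.2258, 0.2339, 0.3629, 0.1774]

t=0: π = [0.2000, 0.3000, 0.3000, 0.2000]
t=1: π = [0.2250, 0.2500, 0.3500, 0.1750]
t=2: π = [0.2250, 0.2375, 0.3594, 0.1781]
t=3: π = [0.2258, 0.2348, 0.3621, 0.1773]
t=4: π = [0.2258, 0.2341, 0.3627, 0.1774]
t=5: π = [0.2258, 0.2339, 0.3629, 0.1774]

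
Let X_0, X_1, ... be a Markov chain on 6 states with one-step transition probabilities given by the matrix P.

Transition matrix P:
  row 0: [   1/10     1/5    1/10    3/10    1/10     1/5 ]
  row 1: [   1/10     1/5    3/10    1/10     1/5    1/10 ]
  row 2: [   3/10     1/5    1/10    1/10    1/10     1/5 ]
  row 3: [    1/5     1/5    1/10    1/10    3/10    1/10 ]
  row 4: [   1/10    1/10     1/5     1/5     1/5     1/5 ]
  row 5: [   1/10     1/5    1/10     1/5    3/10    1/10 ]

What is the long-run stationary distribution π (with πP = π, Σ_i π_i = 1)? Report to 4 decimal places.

π = [0.1477, 0.1799, 0.1561, 0.1647, 0.2011, 0.1505]

Balance equations π_j = Σ_i π_i·P[i][j]:
  π_0 = 1/10·π_0 + 1/10·π_1 + 3/10·π_2 + 1/5·π_3 + 1/10·π_4 + 1/10·π_5
  π_1 = 1/5·π_0 + 1/5·π_1 + 1/5·π_2 + 1/5·π_3 + 1/10·π_4 + 1/5·π_5
  π_2 = 1/10·π_0 + 3/10·π_1 + 1/10·π_2 + 1/10·π_3 + 1/5·π_4 + 1/10·π_5
  π_3 = 3/10·π_0 + 1/10·π_1 + 1/10·π_2 + 1/10·π_3 + 1/5·π_4 + 1/5·π_5
  π_4 = 1/10·π_0 + 1/5·π_1 + 1/10·π_2 + 3/10·π_3 + 1/5·π_4 + 3/10·π_5
  normalize: π_0 + π_1 + π_2 + π_3 + π_4 + π_5 = 1
Solving the linear system gives exactly π = [17857/120910, 2175/12091, 18873/120910, 9957/60455, 2432/12091, 9098/60455].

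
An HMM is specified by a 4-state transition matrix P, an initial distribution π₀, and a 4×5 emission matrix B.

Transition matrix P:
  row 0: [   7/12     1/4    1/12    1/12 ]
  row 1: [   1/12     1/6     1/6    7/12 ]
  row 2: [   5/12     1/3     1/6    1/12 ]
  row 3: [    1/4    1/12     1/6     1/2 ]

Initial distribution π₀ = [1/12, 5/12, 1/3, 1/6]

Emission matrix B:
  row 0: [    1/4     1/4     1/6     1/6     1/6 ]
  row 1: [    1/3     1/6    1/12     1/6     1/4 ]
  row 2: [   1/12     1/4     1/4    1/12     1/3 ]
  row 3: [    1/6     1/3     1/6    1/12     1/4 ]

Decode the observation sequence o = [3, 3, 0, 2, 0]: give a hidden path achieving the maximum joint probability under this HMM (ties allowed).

path = [2, 0, 0, 0, 0]

t=0: δ = [1.389e-02, 6.944e-02, 2.778e-02, 1.389e-02]  (obs o_0=3)
t=1: δ = [1.929e-03, 1.929e-03, 9.645e-04, 3.376e-03]  ψ = [2, 1, 1, 1]  (obs o_1=3)
t=2: δ = [2.813e-04, 1.608e-04, 4.689e-05, 2.813e-04]  ψ = [0, 0, 3, 3]  (obs o_2=0)
t=3: δ = [2.735e-05, 5.861e-06, 1.172e-05, 2.344e-05]  ψ = [0, 0, 3, 3]  (obs o_3=2)
t=4: δ = [3.989e-06, 2.279e-06, 3.256e-07, 1.954e-06]  ψ = [0, 0, 3, 3]  (obs o_4=0)
backtrack: best end state = 0; path = [2, 0, 0, 0, 0]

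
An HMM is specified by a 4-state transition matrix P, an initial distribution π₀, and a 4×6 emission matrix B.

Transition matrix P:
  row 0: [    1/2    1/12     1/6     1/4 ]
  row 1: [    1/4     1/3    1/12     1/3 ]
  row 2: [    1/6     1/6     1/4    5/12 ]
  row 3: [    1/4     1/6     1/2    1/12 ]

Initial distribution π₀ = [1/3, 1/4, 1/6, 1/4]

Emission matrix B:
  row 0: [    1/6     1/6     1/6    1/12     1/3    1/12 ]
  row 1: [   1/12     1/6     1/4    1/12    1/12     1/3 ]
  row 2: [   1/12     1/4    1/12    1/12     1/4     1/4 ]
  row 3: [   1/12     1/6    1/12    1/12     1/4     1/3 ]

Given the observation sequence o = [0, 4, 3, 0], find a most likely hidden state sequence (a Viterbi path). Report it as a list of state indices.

t=0: δ = [5.556e-02, 2.083e-02, 1.389e-02, 2.083e-02]  (obs o_0=0)
t=1: δ = [9.259e-03, 5.787e-04, 2.604e-03, 3.472e-03]  ψ = [0, 1, 3, 0]  (obs o_1=4)
t=2: δ = [3.858e-04, 6.430e-05, 1.447e-04, 1.929e-04]  ψ = [0, 0, 3, 0]  (obs o_2=3)
t=3: δ = [3.215e-05, 2.679e-06, 8.038e-06, 8.038e-06]  ψ = [0, 0, 3, 0]  (obs o_3=0)
backtrack: best end state = 0; path = [0, 0, 0, 0]

path = [0, 0, 0, 0]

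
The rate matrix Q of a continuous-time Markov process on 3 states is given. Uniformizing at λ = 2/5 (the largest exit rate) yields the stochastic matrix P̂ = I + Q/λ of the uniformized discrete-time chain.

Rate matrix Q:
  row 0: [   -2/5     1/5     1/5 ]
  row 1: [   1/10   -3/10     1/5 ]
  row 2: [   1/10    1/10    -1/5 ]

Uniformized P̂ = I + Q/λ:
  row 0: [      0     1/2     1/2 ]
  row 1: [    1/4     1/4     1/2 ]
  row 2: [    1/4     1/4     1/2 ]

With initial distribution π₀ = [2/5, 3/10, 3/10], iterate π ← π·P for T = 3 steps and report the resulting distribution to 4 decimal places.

t=0: π = [0.4000, 0.3000, 0.3000]
t=1: π = [0.1500, 0.3500, 0.5000]
t=2: π = [0.2125, 0.2875, 0.5000]
t=3: π = [0.1969, 0.3031, 0.5000]

π = [0.1969, 0.3031, 0.5000]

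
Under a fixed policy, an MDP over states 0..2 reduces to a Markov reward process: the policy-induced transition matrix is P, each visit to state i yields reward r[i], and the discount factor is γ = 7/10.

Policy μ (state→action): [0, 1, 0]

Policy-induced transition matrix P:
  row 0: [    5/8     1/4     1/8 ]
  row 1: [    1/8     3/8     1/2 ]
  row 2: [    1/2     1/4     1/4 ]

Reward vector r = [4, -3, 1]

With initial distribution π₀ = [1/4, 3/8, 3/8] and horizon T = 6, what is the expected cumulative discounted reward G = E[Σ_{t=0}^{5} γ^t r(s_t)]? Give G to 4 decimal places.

t=0: π = [0.2500, 0.3750, 0.3750], E[r] = 0.2500, γ^t·E[r] = 0.250000, running G = 0.250000
t=1: π = [0.3906, 0.2969, 0.3125], E[r] = 0.9844, γ^t·E[r] = 0.689063, running G = 0.939063
t=2: π = [0.4375, 0.2871, 0.2754], E[r] = 1.1641, γ^t·E[r] = 0.570391, running G = 1.509453
t=3: π = [0.4470, 0.2859, 0.2671], E[r] = 1.1975, γ^t·E[r] = 0.410746, running G = 1.920199
t=4: π = [0.4487, 0.2857, 0.2656], E[r] = 1.2031, γ^t·E[r] = 0.288856, running G = 2.209055
t=5: π = [0.4489, 0.2857, 0.2654], E[r] = 1.2039, γ^t·E[r] = 0.202344, running G = 2.411399

G = 2.4114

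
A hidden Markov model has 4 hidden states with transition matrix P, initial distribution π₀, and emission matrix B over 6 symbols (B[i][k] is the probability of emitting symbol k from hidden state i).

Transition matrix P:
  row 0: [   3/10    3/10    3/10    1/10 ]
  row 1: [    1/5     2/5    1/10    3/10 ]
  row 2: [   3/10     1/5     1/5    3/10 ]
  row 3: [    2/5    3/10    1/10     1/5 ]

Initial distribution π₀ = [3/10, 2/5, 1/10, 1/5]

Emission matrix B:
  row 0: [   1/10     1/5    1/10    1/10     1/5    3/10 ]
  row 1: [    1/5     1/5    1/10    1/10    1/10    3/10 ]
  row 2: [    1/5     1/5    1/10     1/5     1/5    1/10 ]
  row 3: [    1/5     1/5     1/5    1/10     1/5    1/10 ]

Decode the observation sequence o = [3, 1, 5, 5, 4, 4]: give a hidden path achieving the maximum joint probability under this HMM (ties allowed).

t=0: δ = [3.000e-02, 4.000e-02, 2.000e-02, 2.000e-02]  (obs o_0=3)
t=1: δ = [1.800e-03, 3.200e-03, 1.800e-03, 2.400e-03]  ψ = [0, 1, 0, 1]  (obs o_1=1)
t=2: δ = [2.880e-04, 3.840e-04, 5.400e-05, 9.600e-05]  ψ = [3, 1, 0, 1]  (obs o_2=5)
t=3: δ = [2.592e-05, 4.608e-05, 8.640e-06, 1.152e-05]  ψ = [0, 1, 0, 1]  (obs o_3=5)
t=4: δ = [1.843e-06, 1.843e-06, 1.555e-06, 2.765e-06]  ψ = [1, 1, 0, 1]  (obs o_4=4)
t=5: δ = [2.212e-07, 8.294e-08, 1.106e-07, 1.106e-07]  ψ = [3, 3, 0, 1]  (obs o_5=4)
backtrack: best end state = 0; path = [1, 1, 1, 1, 3, 0]

path = [1, 1, 1, 1, 3, 0]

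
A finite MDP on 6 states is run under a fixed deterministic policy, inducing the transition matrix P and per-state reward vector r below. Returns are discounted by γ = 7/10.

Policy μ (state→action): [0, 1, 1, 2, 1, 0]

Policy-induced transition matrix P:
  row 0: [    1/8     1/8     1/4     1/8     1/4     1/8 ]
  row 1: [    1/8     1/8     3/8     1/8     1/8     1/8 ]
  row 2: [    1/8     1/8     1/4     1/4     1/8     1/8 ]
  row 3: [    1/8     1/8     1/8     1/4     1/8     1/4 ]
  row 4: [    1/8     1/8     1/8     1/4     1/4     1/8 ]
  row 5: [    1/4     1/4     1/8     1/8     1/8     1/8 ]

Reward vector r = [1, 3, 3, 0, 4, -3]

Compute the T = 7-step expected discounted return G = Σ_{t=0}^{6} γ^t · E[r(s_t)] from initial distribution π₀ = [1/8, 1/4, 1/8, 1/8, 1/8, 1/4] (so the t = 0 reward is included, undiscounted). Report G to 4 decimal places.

G = 3.9452

t=0: π = [0.1250, 0.2500, 0.1250, 0.1250, 0.1250, 0.2500], E[r] = 1.0000, γ^t·E[r] = 1.000000, running G = 1.000000
t=1: π = [0.1563, 0.1563, 0.2188, 0.1719, 0.1563, 0.1406], E[r] = 1.4844, γ^t·E[r] = 1.039063, running G = 2.039063
t=2: π = [0.1426, 0.1426, 0.2109, 0.1934, 0.1641, 0.1465], E[r] = 1.4199, γ^t·E[r] = 0.695762, running G = 2.734824
t=3: π = [0.1433, 0.1433, 0.2048, 0.1960, 0.1633, 0.1492], E[r] = 1.3936, γ^t·E[r] = 0.477989, running G = 3.212813
t=4: π = [0.1436, 0.1436, 0.2043, 0.1955, 0.1633, 0.1495], E[r] = 1.3924, γ^t·E[r] = 0.334321, running G = 3.547135
t=5: π = [0.1437, 0.1437, 0.2044, 0.1954, 0.1634, 0.1494], E[r] = 1.3932, γ^t·E[r] = 0.234147, running G = 3.781282
t=6: π = [0.1437, 0.1437, 0.2044, 0.1954, 0.1634, 0.1494], E[r] = 1.3933, γ^t·E[r] = 0.163918, running G = 3.945199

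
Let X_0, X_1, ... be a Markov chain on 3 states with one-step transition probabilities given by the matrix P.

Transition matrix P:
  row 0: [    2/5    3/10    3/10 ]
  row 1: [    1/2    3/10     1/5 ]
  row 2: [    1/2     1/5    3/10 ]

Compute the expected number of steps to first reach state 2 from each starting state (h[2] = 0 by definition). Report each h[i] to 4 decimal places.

h = [3.7037, 4.0741, 0.0000]

First-step conditioning: h[2] = 0; for i ≠ 2, h[i] = 1 + Σ_k P[i][k]·h[k].
  h[0] = 1 + 2/5·h[0] + 3/10·h[1]
  h[1] = 1 + 1/2·h[0] + 3/10·h[1]
Solving the 2×2 linear system over states ≠ 2 gives exactly h = [100/27, 110/27, 0] (h[2] = 0 is the target).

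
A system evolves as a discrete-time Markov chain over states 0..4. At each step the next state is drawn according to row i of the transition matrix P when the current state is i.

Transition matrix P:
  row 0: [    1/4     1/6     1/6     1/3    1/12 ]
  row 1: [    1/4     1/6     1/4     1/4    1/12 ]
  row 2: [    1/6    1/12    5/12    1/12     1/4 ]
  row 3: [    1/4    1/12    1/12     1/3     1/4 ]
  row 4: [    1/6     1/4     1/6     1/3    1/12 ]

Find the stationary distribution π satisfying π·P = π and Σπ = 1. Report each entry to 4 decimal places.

π = [0.2191, 0.1404, 0.2079, 0.2697, 0.1629]

Balance equations π_j = Σ_i π_i·P[i][j]:
  π_0 = 1/4·π_0 + 1/4·π_1 + 1/6·π_2 + 1/4·π_3 + 1/6·π_4
  π_1 = 1/6·π_0 + 1/6·π_1 + 1/12·π_2 + 1/12·π_3 + 1/4·π_4
  π_2 = 1/6·π_0 + 1/4·π_1 + 5/12·π_2 + 1/12·π_3 + 1/6·π_4
  π_3 = 1/3·π_0 + 1/4·π_1 + 1/12·π_2 + 1/3·π_3 + 1/3·π_4
  normalize: π_0 + π_1 + π_2 + π_3 + π_4 = 1
Solving the linear system gives exactly π = [39/178, 25/178, 37/178, 24/89, 29/178].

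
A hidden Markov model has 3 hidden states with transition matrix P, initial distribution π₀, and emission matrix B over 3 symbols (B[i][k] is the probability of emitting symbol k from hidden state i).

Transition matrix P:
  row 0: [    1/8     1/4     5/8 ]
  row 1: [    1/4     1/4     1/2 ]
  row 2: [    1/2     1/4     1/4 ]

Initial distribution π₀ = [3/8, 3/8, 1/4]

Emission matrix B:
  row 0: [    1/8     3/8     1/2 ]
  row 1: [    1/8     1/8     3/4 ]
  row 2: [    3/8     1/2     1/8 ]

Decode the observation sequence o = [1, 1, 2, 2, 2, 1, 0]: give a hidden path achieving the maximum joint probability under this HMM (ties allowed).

t=0: δ = [1.406e-01, 4.688e-02, 1.250e-01]  (obs o_0=1)
t=1: δ = [2.344e-02, 4.395e-03, 4.395e-02]  ψ = [2, 0, 0]  (obs o_1=1)
t=2: δ = [1.099e-02, 8.240e-03, 1.831e-03]  ψ = [2, 2, 0]  (obs o_2=2)
t=3: δ = [1.030e-03, 2.060e-03, 8.583e-04]  ψ = [1, 0, 0]  (obs o_3=2)
t=4: δ = [2.575e-04, 3.862e-04, 1.287e-04]  ψ = [1, 1, 1]  (obs o_4=2)
t=5: δ = [3.621e-05, 1.207e-05, 9.656e-05]  ψ = [1, 1, 1]  (obs o_5=1)
t=6: δ = [6.035e-06, 3.017e-06, 9.052e-06]  ψ = [2, 2, 2]  (obs o_6=0)
backtrack: best end state = 2; path = [0, 2, 0, 1, 1, 2, 2]

path = [0, 2, 0, 1, 1, 2, 2]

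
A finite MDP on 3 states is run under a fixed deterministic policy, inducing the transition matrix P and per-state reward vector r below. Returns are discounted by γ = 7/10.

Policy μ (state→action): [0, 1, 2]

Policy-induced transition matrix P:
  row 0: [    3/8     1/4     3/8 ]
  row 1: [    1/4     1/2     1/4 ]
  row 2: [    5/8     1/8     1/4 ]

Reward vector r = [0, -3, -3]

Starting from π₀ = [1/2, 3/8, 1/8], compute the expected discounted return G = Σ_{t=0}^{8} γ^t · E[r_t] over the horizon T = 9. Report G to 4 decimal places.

t=0: π = [0.5000, 0.3750, 0.1250], E[r] = -1.5000, γ^t·E[r] = -1.500000, running G = -1.500000
t=1: π = [0.3594, 0.3281, 0.3125], E[r] = -1.9219, γ^t·E[r] = -1.345313, running G = -2.845313
t=2: π = [0.4121, 0.2930, 0.2949], E[r] = -1.7637, γ^t·E[r] = -0.864199, running G = -3.709512
t=3: π = [0.4121, 0.2864, 0.3015], E[r] = -1.7637, γ^t·E[r] = -0.604939, running G = -4.314451
t=4: π = [0.4146, 0.2839, 0.3015], E[r] = -1.7563, γ^t·E[r] = -0.421677, running G = -4.736128
t=5: π = [0.4149, 0.2833, 0.3018], E[r] = -1.7553, γ^t·E[r] = -0.295018, running G = -5.031146
t=6: π = [0.4150, 0.2831, 0.3019], E[r] = -1.7549, γ^t·E[r] = -0.206458, running G = -5.237605
t=7: π = [0.4151, 0.2830, 0.3019], E[r] = -1.7548, γ^t·E[r] = -0.144512, running G = -5.382117
t=8: π = [0.4151, 0.2830, 0.3019], E[r] = -1.7547, γ^t·E[r] = -0.101157, running G = -5.483274

G = -5.4833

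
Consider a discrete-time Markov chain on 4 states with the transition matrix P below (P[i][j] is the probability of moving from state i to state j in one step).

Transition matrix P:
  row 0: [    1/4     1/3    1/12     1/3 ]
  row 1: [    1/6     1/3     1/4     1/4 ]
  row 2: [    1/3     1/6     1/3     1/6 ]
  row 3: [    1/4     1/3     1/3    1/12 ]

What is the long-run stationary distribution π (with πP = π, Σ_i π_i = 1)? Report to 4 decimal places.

π = [0.2463, 0.2921, 0.2474, 0.2142]

Balance equations π_j = Σ_i π_i·P[i][j]:
  π_0 = 1/4·π_0 + 1/6·π_1 + 1/3·π_2 + 1/4·π_3
  π_1 = 1/3·π_0 + 1/3·π_1 + 1/6·π_2 + 1/3·π_3
  π_2 = 1/12·π_0 + 1/4·π_1 + 1/3·π_2 + 1/3·π_3
  normalize: π_0 + π_1 + π_2 + π_3 = 1
Solving the linear system gives exactly π = [215/873, 85/291, 24/97, 187/873].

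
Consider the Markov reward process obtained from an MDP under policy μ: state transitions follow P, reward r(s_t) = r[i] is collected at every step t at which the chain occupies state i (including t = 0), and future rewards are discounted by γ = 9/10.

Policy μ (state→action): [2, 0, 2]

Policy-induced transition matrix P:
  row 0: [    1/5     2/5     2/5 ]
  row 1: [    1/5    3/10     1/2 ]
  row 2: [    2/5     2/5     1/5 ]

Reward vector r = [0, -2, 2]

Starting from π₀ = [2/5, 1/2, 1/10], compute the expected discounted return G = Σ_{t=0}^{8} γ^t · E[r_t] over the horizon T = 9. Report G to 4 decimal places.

t=0: π = [0.4000, 0.5000, 0.1000], E[r] = -0.8000, γ^t·E[r] = -0.800000, running G = -0.800000
t=1: π = [0.2200, 0.3500, 0.4300], E[r] = 0.1600, γ^t·E[r] = 0.144000, running G = -0.656000
t=2: π = [0.2860, 0.3650, 0.3490], E[r] = -0.0320, γ^t·E[r] = -0.025920, running G = -0.681920
t=3: π = [0.2698, 0.3635, 0.3667], E[r] = 0.0064, γ^t·E[r] = 0.004666, running G = -0.677254
t=4: π = [0.2733, 0.3637, 0.3630], E[r] = -0.0013, γ^t·E[r] = -0.000840, running G = -0.678094
t=5: π = [0.2726, 0.3636, 0.3638], E[r] = 0.0003, γ^t·E[r] = 0.000151, running G = -0.677943
t=6: π = [0.2728, 0.3636, 0.3636], E[r] = -0.0001, γ^t·E[r] = -0.000027, running G = -0.677970
t=7: π = [0.2727, 0.3636, 0.3636], E[r] = 0.0000, γ^t·E[r] = 0.000005, running G = -0.677965
t=8: π = [0.2727, 0.3636, 0.3636], E[r] = 0.0000, γ^t·E[r] = -0.000001, running G = -0.677966

G = -0.6780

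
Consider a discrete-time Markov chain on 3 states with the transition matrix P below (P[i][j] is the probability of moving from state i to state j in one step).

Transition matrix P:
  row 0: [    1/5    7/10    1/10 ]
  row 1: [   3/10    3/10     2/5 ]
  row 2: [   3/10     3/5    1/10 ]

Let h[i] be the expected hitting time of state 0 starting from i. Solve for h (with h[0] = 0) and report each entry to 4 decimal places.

h = [0.0000, 3.3333, 3.3333]

First-step conditioning: h[0] = 0; for i ≠ 0, h[i] = 1 + Σ_k P[i][k]·h[k].
  h[1] = 1 + 3/10·h[1] + 2/5·h[2]
  h[2] = 1 + 3/5·h[1] + 1/10·h[2]
Solving the 2×2 linear system over states ≠ 0 gives exactly h = [0, 10/3, 10/3] (h[0] = 0 is the target).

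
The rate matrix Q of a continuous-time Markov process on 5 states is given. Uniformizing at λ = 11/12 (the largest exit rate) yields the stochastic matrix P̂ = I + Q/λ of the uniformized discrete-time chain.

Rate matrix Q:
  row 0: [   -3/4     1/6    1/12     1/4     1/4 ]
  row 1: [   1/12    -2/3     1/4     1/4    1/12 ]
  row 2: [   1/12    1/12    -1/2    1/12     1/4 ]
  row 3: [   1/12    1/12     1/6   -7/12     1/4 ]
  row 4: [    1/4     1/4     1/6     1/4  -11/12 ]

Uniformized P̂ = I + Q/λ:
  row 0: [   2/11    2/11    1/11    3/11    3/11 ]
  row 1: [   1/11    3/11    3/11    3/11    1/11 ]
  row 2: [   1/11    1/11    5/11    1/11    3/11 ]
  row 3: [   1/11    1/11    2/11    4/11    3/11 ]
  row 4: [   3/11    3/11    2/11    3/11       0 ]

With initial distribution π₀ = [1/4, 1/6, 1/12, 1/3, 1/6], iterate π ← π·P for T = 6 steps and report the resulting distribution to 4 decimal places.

π = [0.1380, 0.1687, 0.2538, 0.2493, 0.1902]

t=0: π = [0.2500, 0.1667, 0.0833, 0.3333, 0.1667]
t=1: π = [0.1439, 0.1742, 0.1970, 0.2879, 0.1970]
t=2: π = [0.1398, 0.1715, 0.2383, 0.2631, 0.1873]
t=3: π = [0.1377, 0.1689, 0.2497, 0.2533, 0.1905]
t=4: π = [0.1381, 0.1688, 0.2527, 0.2504, 0.1901]
t=5: π = [0.1380, 0.1687, 0.2535, 0.2495, 0.1902]
t=6: π = [0.1380, 0.1687, 0.2538, 0.2493, 0.1902]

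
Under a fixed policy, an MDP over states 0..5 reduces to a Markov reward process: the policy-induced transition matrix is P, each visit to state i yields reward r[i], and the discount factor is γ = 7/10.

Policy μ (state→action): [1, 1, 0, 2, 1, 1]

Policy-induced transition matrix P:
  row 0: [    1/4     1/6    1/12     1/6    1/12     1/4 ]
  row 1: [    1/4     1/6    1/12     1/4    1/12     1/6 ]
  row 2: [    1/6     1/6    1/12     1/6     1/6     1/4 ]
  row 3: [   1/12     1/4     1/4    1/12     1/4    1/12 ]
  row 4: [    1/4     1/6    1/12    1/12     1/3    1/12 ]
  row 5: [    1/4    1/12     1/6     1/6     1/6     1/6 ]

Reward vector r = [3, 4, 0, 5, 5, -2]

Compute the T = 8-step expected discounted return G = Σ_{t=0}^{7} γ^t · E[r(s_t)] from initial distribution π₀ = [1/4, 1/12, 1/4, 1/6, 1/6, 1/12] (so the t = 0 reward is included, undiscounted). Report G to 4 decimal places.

G = 8.1634

t=0: π = [0.2500, 0.0833, 0.2500, 0.1667, 0.1667, 0.0833], E[r] = 2.5833, γ^t·E[r] = 2.583333, running G = 2.583333
t=1: π = [0.2014, 0.1736, 0.1181, 0.1458, 0.1806, 0.1806], E[r] = 2.5694, γ^t·E[r] = 1.798611, running G = 4.381944
t=2: π = [0.2159, 0.1638, 0.1227, 0.1539, 0.1777, 0.1661], E[r] = 2.6285, γ^t·E[r] = 1.287951, running G = 5.669896
t=3: π = [0.2141, 0.1657, 0.1228, 0.1527, 0.1775, 0.1672], E[r] = 2.6212, γ^t·E[r] = 0.899085, running G = 6.568981
t=4: π = [0.2143, 0.1655, 0.1227, 0.1530, 0.1773, 0.1672], E[r] = 2.6217, γ^t·E[r] = 0.629468, running G = 7.198449
t=5: π = [0.2143, 0.1655, 0.1228, 0.1529, 0.1773, 0.1672], E[r] = 2.6215, γ^t·E[r] = 0.440603, running G = 7.639052
t=6: π = [0.2143, 0.1655, 0.1228, 0.1529, 0.1773, 0.1672], E[r] = 2.6215, γ^t·E[r] = 0.308422, running G = 7.947474
t=7: π = [0.2143, 0.1655, 0.1228, 0.1529, 0.1773, 0.1672], E[r] = 2.6215, γ^t·E[r] = 0.215895, running G = 8.163369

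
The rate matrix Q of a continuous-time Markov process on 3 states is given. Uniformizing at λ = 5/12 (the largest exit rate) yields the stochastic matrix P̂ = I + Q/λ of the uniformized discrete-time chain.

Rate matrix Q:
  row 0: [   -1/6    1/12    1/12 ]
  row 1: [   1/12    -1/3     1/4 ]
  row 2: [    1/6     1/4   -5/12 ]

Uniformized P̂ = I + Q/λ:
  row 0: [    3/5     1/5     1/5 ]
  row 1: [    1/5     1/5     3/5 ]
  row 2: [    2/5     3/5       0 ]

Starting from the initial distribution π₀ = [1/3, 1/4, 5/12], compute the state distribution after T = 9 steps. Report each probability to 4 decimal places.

π = [0.4231, 0.3079, 0.2689]

t=0: π = [0.3333, 0.2500, 0.4167]
t=1: π = [0.4167, 0.3667, 0.2167]
t=2: π = [0.4100, 0.2867, 0.3033]
t=3: π = [0.4247, 0.3213, 0.2540]
t=4: π = [0.4207, 0.3016, 0.2777]
t=5: π = [0.4238, 0.3111, 0.2651]
t=6: π = [0.4225, 0.3060, 0.2714]
t=7: π = [0.4233, 0.3086, 0.2681]
t=8: π = [0.4229, 0.3073, 0.2698]
t=9: π = [0.4231, 0.3079, 0.2689]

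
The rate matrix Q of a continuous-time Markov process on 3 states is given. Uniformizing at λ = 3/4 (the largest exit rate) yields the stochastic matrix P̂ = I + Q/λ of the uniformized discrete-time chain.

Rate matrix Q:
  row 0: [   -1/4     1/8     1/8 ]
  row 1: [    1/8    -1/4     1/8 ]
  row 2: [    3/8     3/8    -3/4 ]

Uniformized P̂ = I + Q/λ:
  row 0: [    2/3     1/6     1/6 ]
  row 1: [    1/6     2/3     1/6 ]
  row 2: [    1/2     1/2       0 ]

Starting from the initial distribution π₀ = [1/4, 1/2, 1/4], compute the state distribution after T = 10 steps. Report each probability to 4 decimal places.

π = [0.4284, 0.4287, 0.1429]

t=0: π = [0.2500, 0.5000, 0.2500]
t=1: π = [0.3750, 0.5000, 0.1250]
t=2: π = [0.3958, 0.4583, 0.1458]
t=3: π = [0.4132, 0.4444, 0.1424]
t=4: π = [0.4207, 0.4363, 0.1429]
t=5: π = [0.4247, 0.4325, 0.1428]
t=6: π = [0.4266, 0.4305, 0.1429]
t=7: π = [0.4276, 0.4295, 0.1429]
t=8: π = [0.4281, 0.4291, 0.1429]
t=9: π = [0.4283, 0.4288, 0.1429]
t=10: π = [0.4284, 0.4287, 0.1429]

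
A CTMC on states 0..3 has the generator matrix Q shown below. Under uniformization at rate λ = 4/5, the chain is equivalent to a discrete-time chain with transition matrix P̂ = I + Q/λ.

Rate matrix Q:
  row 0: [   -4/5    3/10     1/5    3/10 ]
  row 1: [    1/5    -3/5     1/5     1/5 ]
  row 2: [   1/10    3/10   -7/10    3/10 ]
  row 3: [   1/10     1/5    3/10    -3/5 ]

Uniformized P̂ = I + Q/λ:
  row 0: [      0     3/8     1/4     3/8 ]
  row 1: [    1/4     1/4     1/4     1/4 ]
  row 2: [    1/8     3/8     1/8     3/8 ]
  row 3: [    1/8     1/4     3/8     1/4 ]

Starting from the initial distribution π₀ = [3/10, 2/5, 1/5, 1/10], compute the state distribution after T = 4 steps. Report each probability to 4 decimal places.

π = [0.1446, 0.2998, 0.2558, 0.2998]

t=0: π = [0.3000, 0.4000, 0.2000, 0.1000]
t=1: π = [0.1375, 0.3125, 0.2375, 0.3125]
t=2: π = [0.1469, 0.2969, 0.2594, 0.2969]
t=3: π = [0.1438, 0.3008, 0.2547, 0.3008]
t=4: π = [0.1446, 0.2998, 0.2558, 0.2998]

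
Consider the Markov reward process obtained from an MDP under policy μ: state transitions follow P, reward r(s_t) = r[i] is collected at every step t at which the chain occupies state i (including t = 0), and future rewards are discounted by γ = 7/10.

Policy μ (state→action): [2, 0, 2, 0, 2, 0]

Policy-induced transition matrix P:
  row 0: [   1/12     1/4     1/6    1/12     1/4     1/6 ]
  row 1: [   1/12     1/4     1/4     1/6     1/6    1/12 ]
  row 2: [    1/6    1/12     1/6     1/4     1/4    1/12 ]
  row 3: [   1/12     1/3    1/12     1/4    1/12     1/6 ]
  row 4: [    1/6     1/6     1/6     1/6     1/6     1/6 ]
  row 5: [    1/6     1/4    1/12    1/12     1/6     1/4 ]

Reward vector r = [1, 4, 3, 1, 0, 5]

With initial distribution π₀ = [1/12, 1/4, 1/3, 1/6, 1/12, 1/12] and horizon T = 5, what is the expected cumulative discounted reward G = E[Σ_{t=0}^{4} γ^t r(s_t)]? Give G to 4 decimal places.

t=0: π = [0.0833, 0.2500, 0.3333, 0.1667, 0.0833, 0.0833], E[r] = 2.6667, γ^t·E[r] = 2.666667, running G = 2.666667
t=1: π = [0.1250, 0.2014, 0.1667, 0.1944, 0.1875, 0.1250], E[r] = 2.2500, γ^t·E[r] = 1.575000, running G = 4.241667
t=2: π = [0.1233, 0.2228, 0.1568, 0.1759, 0.1748, 0.1464], E[r] = 2.3929, γ^t·E[r] = 1.172541, running G = 5.414207
t=3: π = [0.1232, 0.2240, 0.1584, 0.1719, 0.1753, 0.1472], E[r] = 2.4022, γ^t·E[r] = 0.823954, running G = 6.238161
t=4: π = [0.1234, 0.2233, 0.1587, 0.1717, 0.1758, 0.1471], E[r] = 2.3999, γ^t·E[r] = 0.576222, running G = 6.814383

G = 6.8144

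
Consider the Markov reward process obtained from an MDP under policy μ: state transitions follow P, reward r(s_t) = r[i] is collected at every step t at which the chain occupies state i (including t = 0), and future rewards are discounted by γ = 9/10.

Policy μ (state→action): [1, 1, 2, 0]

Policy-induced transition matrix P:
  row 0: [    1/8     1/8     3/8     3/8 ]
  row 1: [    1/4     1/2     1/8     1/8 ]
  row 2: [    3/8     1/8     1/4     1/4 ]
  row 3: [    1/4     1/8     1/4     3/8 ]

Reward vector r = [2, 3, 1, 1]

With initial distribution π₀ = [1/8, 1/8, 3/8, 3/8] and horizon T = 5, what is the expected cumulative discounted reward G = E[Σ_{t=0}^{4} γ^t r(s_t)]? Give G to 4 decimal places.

t=0: π = [0.1250, 0.1250, 0.3750, 0.3750], E[r] = 1.3750, γ^t·E[r] = 1.375000, running G = 1.375000
t=1: π = [0.2813, 0.1719, 0.2500, 0.2969], E[r] = 1.6250, γ^t·E[r] = 1.462500, running G = 2.837500
t=2: π = [0.2461, 0.1895, 0.2637, 0.3008], E[r] = 1.6250, γ^t·E[r] = 1.316250, running G = 4.153750
t=3: π = [0.2522, 0.1960, 0.2571, 0.2947], E[r] = 1.6443, γ^t·E[r] = 1.198685, running G = 5.352435
t=4: π = [0.2506, 0.1985, 0.2570, 0.2939], E[r] = 1.6476, γ^t·E[r] = 1.081019, running G = 6.433455

G = 6.4335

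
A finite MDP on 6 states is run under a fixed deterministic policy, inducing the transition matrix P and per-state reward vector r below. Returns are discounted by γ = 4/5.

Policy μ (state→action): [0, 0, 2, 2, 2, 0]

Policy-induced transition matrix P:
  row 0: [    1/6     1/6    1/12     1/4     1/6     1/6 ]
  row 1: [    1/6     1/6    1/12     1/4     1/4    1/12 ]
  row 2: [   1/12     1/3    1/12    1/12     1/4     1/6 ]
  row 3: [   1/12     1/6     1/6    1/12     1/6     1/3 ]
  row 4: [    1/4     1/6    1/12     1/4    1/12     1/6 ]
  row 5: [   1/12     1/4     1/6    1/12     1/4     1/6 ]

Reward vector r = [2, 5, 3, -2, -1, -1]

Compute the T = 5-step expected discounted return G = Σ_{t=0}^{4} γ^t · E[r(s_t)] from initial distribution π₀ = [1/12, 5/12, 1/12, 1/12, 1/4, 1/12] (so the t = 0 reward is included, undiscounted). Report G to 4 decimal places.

t=0: π = [0.0833, 0.4167, 0.0833, 0.0833, 0.2500, 0.0833], E[r] = 2.0000, γ^t·E[r] = 2.000000, running G = 2.000000
t=1: π = [0.1667, 0.1875, 0.0972, 0.2083, 0.1944, 0.1458], E[r] = 0.8056, γ^t·E[r] = 0.644444, running G = 2.644444
t=2: π = [0.1453, 0.1950, 0.1128, 0.1748, 0.1863, 0.1858], E[r] = 0.8825, γ^t·E[r] = 0.564815, running G = 3.209259
t=3: π = [0.1427, 0.2010, 0.1134, 0.1711, 0.1923, 0.1795], E[r] = 0.9164, γ^t·E[r] = 0.469185, running G = 3.678444
t=4: π = [0.1440, 0.2005, 0.1126, 0.1727, 0.1918, 0.1784], E[r] = 0.9128, γ^t·E[r] = 0.373868, running G = 4.052313

G = 4.0523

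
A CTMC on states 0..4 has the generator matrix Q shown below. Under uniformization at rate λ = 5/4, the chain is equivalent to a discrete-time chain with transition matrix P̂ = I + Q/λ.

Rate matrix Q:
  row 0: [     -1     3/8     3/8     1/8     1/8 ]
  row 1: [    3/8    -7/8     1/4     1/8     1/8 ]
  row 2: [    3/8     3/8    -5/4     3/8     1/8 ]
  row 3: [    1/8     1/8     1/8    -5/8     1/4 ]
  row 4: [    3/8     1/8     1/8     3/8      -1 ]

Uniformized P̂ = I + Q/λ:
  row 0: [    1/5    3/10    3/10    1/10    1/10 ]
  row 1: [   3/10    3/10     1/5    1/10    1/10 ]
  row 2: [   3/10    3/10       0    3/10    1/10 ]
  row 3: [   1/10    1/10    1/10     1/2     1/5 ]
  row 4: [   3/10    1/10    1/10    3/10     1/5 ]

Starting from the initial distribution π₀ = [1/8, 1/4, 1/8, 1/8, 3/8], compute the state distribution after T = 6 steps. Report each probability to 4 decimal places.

π = [0.2248, 0.2192, 0.1517, 0.2639, 0.1404]

t=0: π = [0.1250, 0.2500, 0.1250, 0.1250, 0.3750]
t=1: π = [0.2625, 0.2000, 0.1375, 0.2500, 0.1500]
t=2: π = [0.2238, 0.2200, 0.1588, 0.2575, 0.1400]
t=3: π = [0.2261, 0.2205, 0.1509, 0.2628, 0.1398]
t=4: π = [0.2248, 0.2195, 0.1522, 0.2632, 0.1403]
t=5: π = [0.2249, 0.2193, 0.1517, 0.2638, 0.1403]
t=6: π = [0.2248, 0.2192, 0.1517, 0.2639, 0.1404]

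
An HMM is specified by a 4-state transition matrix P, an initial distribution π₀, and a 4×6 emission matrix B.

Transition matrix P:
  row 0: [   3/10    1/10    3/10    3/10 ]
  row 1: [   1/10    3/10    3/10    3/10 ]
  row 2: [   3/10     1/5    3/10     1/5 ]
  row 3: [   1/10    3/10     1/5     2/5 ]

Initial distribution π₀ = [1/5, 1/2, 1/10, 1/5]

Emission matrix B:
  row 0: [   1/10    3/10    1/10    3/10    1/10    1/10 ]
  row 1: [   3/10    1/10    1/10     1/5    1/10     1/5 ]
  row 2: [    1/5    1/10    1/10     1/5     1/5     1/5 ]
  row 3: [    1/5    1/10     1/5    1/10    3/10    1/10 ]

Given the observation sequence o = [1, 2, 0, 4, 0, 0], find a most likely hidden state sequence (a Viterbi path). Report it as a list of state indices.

t=0: δ = [6.000e-02, 5.000e-02, 1.000e-02, 2.000e-02]  (obs o_0=1)
t=1: δ = [1.800e-03, 1.500e-03, 1.800e-03, 3.600e-03]  ψ = [0, 1, 0, 0]  (obs o_1=2)
t=2: δ = [5.400e-05, 3.240e-04, 1.440e-04, 2.880e-04]  ψ = [0, 3, 3, 3]  (obs o_2=0)
t=3: δ = [4.320e-06, 9.720e-06, 1.944e-05, 3.456e-05]  ψ = [2, 1, 1, 3]  (obs o_3=4)
t=4: δ = [5.832e-07, 3.110e-06, 1.382e-06, 2.765e-06]  ψ = [2, 3, 3, 3]  (obs o_4=0)
t=5: δ = [4.147e-08, 2.799e-07, 1.866e-07, 2.212e-07]  ψ = [2, 1, 1, 3]  (obs o_5=0)
backtrack: best end state = 1; path = [0, 3, 3, 3, 1, 1]

path = [0, 3, 3, 3, 1, 1]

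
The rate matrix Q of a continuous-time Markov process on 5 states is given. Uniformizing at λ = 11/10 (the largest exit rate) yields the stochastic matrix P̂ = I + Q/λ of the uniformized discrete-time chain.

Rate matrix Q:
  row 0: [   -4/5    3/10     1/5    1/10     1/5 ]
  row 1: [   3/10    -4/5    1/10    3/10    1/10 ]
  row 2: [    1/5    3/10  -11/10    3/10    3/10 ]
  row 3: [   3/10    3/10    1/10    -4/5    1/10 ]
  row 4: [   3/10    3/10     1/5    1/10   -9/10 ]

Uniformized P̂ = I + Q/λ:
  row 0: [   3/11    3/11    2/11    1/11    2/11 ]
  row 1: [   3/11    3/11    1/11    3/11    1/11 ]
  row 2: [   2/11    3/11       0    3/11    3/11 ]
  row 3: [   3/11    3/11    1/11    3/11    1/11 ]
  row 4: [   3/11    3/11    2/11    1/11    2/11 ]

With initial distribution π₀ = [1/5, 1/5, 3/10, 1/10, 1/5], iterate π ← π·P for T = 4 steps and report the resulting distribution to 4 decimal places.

t=0: π = [0.2000, 0.2000, 0.3000, 0.1000, 0.2000]
t=1: π = [0.2455, 0.2727, 0.1000, 0.2000, 0.1818]
t=2: π = [0.2636, 0.2727, 0.1207, 0.1950, 0.1479]
t=3: π = [0.2618, 0.2727, 0.1174, 0.1979, 0.1503]
t=4: π = [0.2621, 0.2727, 0.1177, 0.1978, 0.1497]

π = [0.2621, 0.2727, 0.1177, 0.1978, 0.1497]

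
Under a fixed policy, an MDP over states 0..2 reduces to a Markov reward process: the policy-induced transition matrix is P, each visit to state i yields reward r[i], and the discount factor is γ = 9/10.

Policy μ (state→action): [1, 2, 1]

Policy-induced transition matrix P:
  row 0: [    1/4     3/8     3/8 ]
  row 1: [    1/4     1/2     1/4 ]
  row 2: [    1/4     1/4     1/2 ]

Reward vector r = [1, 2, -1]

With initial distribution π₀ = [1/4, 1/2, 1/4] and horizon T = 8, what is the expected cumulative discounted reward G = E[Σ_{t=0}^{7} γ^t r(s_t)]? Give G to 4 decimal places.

t=0: π = [0.2500, 0.5000, 0.2500], E[r] = 1.0000, γ^t·E[r] = 1.000000, running G = 1.000000
t=1: π = [0.2500, 0.4063, 0.3438], E[r] = 0.7188, γ^t·E[r] = 0.646875, running G = 1.646875
t=2: π = [0.2500, 0.3828, 0.3672], E[r] = 0.6484, γ^t·E[r] = 0.525234, running G = 2.172109
t=3: π = [0.2500, 0.3770, 0.3730], E[r] = 0.6309, γ^t·E[r] = 0.459896, running G = 2.632006
t=4: π = [0.2500, 0.3755, 0.3745], E[r] = 0.6265, γ^t·E[r] = 0.411024, running G = 3.043029
t=5: π = [0.2500, 0.3751, 0.3749], E[r] = 0.6254, γ^t·E[r] = 0.369272, running G = 3.412302
t=6: π = [0.2500, 0.3750, 0.3750], E[r] = 0.6251, γ^t·E[r] = 0.332199, running G = 3.744501
t=7: π = [0.2500, 0.3750, 0.3750], E[r] = 0.6250, γ^t·E[r] = 0.298947, running G = 4.043448

G = 4.0434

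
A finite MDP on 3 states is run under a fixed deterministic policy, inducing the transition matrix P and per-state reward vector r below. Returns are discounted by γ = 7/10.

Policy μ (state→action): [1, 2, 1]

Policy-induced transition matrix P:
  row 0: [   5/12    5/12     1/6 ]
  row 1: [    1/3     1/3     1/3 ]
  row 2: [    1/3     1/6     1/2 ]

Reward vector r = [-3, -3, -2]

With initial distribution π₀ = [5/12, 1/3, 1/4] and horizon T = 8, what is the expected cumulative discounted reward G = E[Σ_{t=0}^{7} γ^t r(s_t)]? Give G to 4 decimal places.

G = -8.4904

t=0: π = [0.4167, 0.3333, 0.2500], E[r] = -2.7500, γ^t·E[r] = -2.750000, running G = -2.750000
t=1: π = [0.3681, 0.3264, 0.3056], E[r] = -2.6944, γ^t·E[r] = -1.886111, running G = -4.636111
t=2: π = [0.3640, 0.3131, 0.3229], E[r] = -2.6771, γ^t·E[r] = -1.311771, running G = -5.947882
t=3: π = [0.3637, 0.3098, 0.3265], E[r] = -2.6735, γ^t·E[r] = -0.917016, running G = -6.864897
t=4: π = [0.3636, 0.3092, 0.3271], E[r] = -2.6729, γ^t·E[r] = -0.641755, running G = -7.506652
t=5: π = [0.3636, 0.3091, 0.3272], E[r] = -2.6728, γ^t·E[r] = -0.449209, running G = -7.955861
t=6: π = [0.3636, 0.3091, 0.3273], E[r] = -2.6727, γ^t·E[r] = -0.314444, running G = -8.270305
t=7: π = [0.3636, 0.3091, 0.3273], E[r] = -2.6727, γ^t·E[r] = -0.220111, running G = -8.490416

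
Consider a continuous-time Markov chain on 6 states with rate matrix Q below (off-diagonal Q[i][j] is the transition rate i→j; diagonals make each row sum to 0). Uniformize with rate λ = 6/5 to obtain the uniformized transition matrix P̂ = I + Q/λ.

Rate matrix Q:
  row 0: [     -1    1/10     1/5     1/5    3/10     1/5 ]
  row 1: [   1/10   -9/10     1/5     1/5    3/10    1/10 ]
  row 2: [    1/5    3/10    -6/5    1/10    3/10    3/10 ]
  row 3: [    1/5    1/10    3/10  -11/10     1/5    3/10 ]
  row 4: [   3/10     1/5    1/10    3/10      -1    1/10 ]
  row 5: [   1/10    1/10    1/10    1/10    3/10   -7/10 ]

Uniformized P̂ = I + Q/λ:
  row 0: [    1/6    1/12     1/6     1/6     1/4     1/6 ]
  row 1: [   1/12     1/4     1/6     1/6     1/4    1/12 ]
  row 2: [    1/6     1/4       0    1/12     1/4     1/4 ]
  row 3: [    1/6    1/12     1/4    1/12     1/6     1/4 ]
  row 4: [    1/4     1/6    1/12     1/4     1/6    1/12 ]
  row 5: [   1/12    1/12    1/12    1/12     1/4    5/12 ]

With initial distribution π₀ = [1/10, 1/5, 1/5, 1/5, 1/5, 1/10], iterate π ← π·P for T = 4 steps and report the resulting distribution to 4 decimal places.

t=0: π = [0.1000, 0.2000, 0.2000, 0.2000, 0.2000, 0.1000]
t=1: π = [0.1583, 0.1667, 0.1250, 0.1417, 0.2167, 0.1917]
t=2: π = [0.1549, 0.1500, 0.1236, 0.1465, 0.2201, 0.2049]
t=3: π = [0.1554, 0.1473, 0.1229, 0.1454, 0.2194, 0.2095]
t=4: π = [0.1552, 0.1466, 0.1226, 0.1451, 0.2196, 0.2109]

π = [0.1552, 0.1466, 0.1226, 0.1451, 0.2196, 0.2109]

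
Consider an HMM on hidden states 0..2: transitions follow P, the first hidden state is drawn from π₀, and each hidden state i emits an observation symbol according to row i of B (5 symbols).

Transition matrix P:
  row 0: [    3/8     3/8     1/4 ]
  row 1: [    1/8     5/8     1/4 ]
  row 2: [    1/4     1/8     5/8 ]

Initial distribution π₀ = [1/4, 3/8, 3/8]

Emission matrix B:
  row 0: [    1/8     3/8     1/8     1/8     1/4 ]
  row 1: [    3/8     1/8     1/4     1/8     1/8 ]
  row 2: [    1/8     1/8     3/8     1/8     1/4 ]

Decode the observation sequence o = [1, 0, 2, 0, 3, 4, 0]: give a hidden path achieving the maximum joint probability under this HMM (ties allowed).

t=0: δ = [9.375e-02, 4.688e-02, 4.688e-02]  (obs o_0=1)
t=1: δ = [4.395e-03, 1.318e-02, 3.662e-03]  ψ = [0, 0, 2]  (obs o_1=0)
t=2: δ = [2.060e-04, 2.060e-03, 1.236e-03]  ψ = [0, 1, 1]  (obs o_2=2)
t=3: δ = [3.862e-05, 4.828e-04, 9.656e-05]  ψ = [2, 1, 2]  (obs o_3=0)
t=4: δ = [7.544e-06, 3.772e-05, 1.509e-05]  ψ = [1, 1, 1]  (obs o_4=3)
t=5: δ = [1.179e-06, 2.947e-06, 2.357e-06]  ψ = [1, 1, 1]  (obs o_5=4)
t=6: δ = [7.367e-08, 6.906e-07, 1.842e-07]  ψ = [2, 1, 2]  (obs o_6=0)
backtrack: best end state = 1; path = [0, 1, 1, 1, 1, 1, 1]

path = [0, 1, 1, 1, 1, 1, 1]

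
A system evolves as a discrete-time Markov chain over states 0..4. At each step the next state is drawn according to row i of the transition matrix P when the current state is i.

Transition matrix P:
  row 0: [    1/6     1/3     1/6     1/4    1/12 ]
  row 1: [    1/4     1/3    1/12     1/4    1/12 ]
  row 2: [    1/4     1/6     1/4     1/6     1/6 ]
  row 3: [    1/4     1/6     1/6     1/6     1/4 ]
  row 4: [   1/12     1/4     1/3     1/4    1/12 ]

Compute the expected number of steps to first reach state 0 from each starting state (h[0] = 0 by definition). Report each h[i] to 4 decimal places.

First-step conditioning: h[0] = 0; for i ≠ 0, h[i] = 1 + Σ_k P[i][k]·h[k].
  h[1] = 1 + 1/3·h[1] + 1/12·h[2] + 1/4·h[3] + 1/12·h[4]
  h[2] = 1 + 1/6·h[1] + 1/4·h[2] + 1/6·h[3] + 1/6·h[4]
  h[3] = 1 + 1/6·h[1] + 1/6·h[2] + 1/6·h[3] + 1/4·h[4]
  h[4] = 1 + 1/4·h[1] + 1/3·h[2] + 1/4·h[3] + 1/12·h[4]
Solving the 4×4 linear system over states ≠ 0 gives exactly h = [0, 18468/4207, 2676/601, 18972/4207, 21612/4207] (h[0] = 0 is the target).

h = [0.0000, 4.3898, 4.4526, 4.5096, 5.1372]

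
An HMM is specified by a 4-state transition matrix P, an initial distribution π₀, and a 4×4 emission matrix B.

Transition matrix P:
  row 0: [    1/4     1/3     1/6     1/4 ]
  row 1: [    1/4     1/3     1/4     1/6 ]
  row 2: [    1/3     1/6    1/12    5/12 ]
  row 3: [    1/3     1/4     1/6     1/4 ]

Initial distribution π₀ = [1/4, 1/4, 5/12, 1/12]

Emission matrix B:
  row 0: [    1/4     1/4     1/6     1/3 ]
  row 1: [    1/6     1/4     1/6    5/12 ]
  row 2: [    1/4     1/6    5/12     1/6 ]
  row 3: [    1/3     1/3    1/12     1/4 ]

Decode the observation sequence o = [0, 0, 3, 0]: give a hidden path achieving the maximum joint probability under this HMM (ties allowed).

path = [2, 3, 0, 3]

t=0: δ = [6.250e-02, 4.167e-02, 1.042e-01, 2.778e-02]  (obs o_0=0)
t=1: δ = [8.681e-03, 3.472e-03, 2.604e-03, 1.447e-02]  ψ = [2, 0, 0, 2]  (obs o_1=0)
t=2: δ = [1.608e-03, 1.507e-03, 4.019e-04, 9.042e-04]  ψ = [3, 3, 3, 3]  (obs o_2=3)
t=3: δ = [1.005e-04, 8.931e-05, 9.419e-05, 1.340e-04]  ψ = [0, 0, 1, 0]  (obs o_3=0)
backtrack: best end state = 3; path = [2, 3, 0, 3]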